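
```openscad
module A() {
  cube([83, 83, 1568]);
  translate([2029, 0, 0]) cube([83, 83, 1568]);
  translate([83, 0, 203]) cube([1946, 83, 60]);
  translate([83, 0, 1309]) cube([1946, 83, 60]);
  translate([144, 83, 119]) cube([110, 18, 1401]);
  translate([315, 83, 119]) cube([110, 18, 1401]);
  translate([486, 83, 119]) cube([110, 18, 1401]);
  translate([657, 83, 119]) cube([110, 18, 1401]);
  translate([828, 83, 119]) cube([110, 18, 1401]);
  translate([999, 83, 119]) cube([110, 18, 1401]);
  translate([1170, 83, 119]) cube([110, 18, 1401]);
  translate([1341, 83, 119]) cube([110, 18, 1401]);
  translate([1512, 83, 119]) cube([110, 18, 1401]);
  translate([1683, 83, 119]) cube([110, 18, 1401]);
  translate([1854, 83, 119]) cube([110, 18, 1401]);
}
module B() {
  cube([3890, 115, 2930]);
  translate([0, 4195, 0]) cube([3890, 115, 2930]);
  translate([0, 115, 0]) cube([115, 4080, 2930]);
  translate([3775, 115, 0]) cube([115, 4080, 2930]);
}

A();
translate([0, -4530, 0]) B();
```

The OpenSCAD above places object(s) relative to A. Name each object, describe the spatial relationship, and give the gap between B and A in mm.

The house frame's nearest face is 220 mm from the fence section's −y face.

A is a fence section. B is a house frame. The house frame is on the floor beside the fence section on its −y side. The gap between the house frame and the fence section is 220 mm.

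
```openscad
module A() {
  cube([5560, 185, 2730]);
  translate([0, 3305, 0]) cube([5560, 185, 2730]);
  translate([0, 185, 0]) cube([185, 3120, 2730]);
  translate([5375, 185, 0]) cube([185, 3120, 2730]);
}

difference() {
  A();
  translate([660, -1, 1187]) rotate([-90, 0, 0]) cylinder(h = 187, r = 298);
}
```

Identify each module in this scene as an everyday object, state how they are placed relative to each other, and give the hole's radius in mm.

The subtracted cylinder has r = 298 mm.

A is a house frame. The house frame has a circular hole through its front wall. The hole's radius is 298 mm.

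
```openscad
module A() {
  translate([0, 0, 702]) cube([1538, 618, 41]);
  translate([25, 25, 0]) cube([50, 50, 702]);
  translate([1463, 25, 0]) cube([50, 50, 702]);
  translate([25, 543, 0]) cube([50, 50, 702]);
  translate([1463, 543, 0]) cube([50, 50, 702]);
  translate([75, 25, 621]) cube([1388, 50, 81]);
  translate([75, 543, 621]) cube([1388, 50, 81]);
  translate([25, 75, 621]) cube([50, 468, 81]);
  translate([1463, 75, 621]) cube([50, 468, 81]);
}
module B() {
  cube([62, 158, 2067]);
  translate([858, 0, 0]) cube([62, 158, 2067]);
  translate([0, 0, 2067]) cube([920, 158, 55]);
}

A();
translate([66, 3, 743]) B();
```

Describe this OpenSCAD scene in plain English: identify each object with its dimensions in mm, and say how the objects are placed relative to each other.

A is a rectangular dining table. The top is 1538×618×41 mm with its upper surface at z = 743 mm. It stands on four 50×50 mm square legs, each inset 25 mm from the nearest pair of top edges, running from the floor to the underside of the top. Four apron rails, 50 mm thick and 81 mm tall, run between adjacent legs with their top edges flush with the underside of the top and their outer faces flush with the legs' outer faces.

B is a door frame. The clear opening is 796 mm wide and 2067 mm high. Two 62 mm wide jambs, 158 mm deep, stand either side of the opening from the floor to the top of the opening. A 55 mm thick head sits across the top of both jambs, spanning the full outside width of the frame.

The door frame is on top of the table.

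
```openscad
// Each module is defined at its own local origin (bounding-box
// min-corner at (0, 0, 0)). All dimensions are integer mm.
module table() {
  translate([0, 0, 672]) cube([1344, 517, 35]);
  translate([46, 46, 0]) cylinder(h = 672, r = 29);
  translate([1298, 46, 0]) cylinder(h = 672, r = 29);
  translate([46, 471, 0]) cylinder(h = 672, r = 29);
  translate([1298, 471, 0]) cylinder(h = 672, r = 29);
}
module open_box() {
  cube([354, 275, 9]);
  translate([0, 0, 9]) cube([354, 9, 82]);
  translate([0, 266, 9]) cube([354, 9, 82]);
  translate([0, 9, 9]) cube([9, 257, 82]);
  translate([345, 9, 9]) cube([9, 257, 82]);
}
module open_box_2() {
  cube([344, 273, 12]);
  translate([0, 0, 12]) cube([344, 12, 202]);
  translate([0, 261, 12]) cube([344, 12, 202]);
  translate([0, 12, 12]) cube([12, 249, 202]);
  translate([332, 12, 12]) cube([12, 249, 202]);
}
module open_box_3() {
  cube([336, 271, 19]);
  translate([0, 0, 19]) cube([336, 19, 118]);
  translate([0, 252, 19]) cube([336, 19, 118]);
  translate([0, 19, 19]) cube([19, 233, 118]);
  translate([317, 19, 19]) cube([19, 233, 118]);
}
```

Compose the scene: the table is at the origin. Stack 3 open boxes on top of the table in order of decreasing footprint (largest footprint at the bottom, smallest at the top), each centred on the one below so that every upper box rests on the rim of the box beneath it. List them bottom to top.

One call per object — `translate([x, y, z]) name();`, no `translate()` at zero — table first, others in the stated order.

table();
translate([495, 121, 707]) open_box();
translate([500, 122, 798]) open_box_2();
translate([504, 123, 1012]) open_box_3();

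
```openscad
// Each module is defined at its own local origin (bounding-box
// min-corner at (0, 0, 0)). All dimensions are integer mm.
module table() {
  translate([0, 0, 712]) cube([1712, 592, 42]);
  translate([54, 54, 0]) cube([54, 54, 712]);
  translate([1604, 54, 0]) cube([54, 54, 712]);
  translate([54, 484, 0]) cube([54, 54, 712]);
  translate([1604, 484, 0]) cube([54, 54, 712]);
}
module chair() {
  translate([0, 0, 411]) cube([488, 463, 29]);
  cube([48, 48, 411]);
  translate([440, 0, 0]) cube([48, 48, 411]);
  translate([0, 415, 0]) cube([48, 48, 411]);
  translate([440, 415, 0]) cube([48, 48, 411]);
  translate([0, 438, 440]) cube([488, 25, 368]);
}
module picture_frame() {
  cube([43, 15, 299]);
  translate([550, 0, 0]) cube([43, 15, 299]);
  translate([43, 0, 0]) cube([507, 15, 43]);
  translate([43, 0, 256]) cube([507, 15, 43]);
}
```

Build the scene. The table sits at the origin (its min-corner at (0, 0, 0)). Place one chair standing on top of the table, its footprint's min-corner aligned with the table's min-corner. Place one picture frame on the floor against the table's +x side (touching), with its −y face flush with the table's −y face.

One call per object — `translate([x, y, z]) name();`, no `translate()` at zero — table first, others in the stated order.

table();
translate([0, 0, 754]) chair();
translate([1712, 0, 0]) picture_frame();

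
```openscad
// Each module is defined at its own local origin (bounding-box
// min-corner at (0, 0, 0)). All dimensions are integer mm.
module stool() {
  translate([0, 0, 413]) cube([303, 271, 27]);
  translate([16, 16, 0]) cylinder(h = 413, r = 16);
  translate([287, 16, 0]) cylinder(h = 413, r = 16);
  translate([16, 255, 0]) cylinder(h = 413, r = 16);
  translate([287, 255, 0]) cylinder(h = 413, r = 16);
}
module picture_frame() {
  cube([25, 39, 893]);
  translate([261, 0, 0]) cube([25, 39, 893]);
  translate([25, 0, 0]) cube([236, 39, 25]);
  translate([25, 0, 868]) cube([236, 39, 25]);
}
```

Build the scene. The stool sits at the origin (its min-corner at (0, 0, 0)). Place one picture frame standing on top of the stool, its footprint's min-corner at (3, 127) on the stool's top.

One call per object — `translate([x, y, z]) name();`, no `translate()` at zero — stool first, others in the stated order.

stool();
translate([3, 127, 440]) picture_frame();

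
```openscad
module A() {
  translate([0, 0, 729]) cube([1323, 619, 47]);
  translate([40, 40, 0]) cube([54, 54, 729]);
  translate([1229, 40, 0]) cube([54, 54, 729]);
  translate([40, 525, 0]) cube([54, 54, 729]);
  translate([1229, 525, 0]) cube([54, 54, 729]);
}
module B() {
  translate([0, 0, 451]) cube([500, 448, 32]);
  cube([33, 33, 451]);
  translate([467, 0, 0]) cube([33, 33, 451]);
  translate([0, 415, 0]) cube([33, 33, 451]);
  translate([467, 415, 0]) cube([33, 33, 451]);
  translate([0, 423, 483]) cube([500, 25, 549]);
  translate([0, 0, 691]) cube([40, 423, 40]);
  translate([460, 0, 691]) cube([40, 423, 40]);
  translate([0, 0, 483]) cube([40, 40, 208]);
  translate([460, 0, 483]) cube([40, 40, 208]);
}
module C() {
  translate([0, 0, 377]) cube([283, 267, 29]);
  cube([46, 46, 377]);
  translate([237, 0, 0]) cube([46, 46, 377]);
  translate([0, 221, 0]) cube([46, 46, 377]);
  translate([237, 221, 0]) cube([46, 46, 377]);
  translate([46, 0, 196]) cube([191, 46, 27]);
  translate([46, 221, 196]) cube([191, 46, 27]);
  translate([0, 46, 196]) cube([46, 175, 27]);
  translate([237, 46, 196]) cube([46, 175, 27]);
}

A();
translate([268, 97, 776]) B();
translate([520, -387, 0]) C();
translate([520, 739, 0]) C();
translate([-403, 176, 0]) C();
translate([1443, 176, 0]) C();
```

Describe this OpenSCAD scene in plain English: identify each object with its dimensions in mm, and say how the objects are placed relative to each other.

A is a rectangular dining table. The top is 1323×619×47 mm with its upper surface at z = 776 mm. It stands on four 54×54 mm square legs, each inset 40 mm from the nearest pair of top edges, running from the floor to the underside of the top.

B is a chair: 500×448 mm seat, 32 mm thick, top at z = 483 mm, on four 33 mm square corner legs flush with the seat edges. A 25 mm thick backrest slab spans the full seat width, extending 549 mm above the seat top, its back face flush with the seat's +y edge. Two armrests of 40×40 mm section run along each side from the seat's front edge to the front of the backrest, top faces 248 mm above the seat top and outer faces flush with the seat's x-edges; a 40×40 mm post under the front of each armrest stands on the seat at the front corner.

C is a simple wooden stool: a rectangular seat 283 mm (x) by 267 mm (y), 29 mm thick, top face at z = 406 mm, on four square legs, each 46×46 mm in cross-section. The legs rest on z = 0, each flush with a corner of the seat. Four stretchers, 46 mm wide and 27 mm tall, connect adjacent legs with their undersides at z = 196 mm, each running between the inner faces of the legs it joins and aligned with the legs' outer faces on the other axis.

The chair is on top of the table. Four stools sit around the table at the −y, +y, −x, +x sides.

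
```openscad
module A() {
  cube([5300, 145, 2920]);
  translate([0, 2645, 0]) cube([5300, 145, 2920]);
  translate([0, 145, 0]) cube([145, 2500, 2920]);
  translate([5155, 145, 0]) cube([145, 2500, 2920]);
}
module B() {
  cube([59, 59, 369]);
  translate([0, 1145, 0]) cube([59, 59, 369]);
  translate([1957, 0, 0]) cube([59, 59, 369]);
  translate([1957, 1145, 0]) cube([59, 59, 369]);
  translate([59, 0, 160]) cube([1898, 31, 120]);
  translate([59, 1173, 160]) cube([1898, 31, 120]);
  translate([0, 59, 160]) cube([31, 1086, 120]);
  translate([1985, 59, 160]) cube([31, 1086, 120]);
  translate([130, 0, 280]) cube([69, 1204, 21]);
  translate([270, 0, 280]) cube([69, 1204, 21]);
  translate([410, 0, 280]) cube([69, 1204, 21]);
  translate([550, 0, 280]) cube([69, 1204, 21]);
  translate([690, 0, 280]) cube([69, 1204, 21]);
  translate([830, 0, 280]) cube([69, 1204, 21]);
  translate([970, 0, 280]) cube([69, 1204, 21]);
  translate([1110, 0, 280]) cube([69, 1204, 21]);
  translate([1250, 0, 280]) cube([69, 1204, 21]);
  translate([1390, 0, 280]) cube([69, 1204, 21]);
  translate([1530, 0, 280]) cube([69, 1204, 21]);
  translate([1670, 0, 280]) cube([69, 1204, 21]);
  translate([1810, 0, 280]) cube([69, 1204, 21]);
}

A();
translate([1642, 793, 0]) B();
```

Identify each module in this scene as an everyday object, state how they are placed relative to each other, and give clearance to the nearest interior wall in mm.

Clearances: x = 1497, y = 648; minimum 648 mm.

A is a house frame. B is a bed frame. The bed frame sits inside the house frame, centred. The clearance to the nearest interior wall is 648 mm.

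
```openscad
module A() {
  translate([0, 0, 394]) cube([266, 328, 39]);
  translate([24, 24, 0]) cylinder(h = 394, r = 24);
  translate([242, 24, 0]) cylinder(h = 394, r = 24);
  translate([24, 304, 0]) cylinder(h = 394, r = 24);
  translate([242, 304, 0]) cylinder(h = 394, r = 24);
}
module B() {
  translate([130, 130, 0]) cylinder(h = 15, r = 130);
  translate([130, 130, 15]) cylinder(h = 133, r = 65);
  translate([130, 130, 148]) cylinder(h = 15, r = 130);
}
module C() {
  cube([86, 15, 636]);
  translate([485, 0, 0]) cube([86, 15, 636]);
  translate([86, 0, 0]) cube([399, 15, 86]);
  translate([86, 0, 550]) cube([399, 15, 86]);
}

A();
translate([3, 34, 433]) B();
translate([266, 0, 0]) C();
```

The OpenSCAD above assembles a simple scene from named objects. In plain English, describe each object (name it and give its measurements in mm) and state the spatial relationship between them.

A is a four-legged stool. The seat is a 266×328×39 mm slab whose top surface is at z = 433 mm; four round legs, each 48 mm in diameter, run from the floor (z = 0) to the underside of the seat, each leg's axis is inset half a diameter from the nearest pair of seat edges (so the leg's bounding box is flush with the corner).

B is a spool: two coaxial disc flanges of radius 130 mm and thickness 15 mm, joined by a core cylinder of radius 65 mm and height 133 mm. The lower flange rests on z = 0 and the three cylinders share a vertical axis.

C is a rectangular picture frame lying in the x–z plane (depth along y). The opening is 399 mm wide (x) by 464 mm tall (z), surrounded by a border 86 mm wide on all four sides. The frame is 15 mm deep and is made of two full-height vertical stiles with two horizontal rails fitted between them.

The spool is on top of the stool, centred. The picture frame is against the stool's +x side, with their −y faces flush.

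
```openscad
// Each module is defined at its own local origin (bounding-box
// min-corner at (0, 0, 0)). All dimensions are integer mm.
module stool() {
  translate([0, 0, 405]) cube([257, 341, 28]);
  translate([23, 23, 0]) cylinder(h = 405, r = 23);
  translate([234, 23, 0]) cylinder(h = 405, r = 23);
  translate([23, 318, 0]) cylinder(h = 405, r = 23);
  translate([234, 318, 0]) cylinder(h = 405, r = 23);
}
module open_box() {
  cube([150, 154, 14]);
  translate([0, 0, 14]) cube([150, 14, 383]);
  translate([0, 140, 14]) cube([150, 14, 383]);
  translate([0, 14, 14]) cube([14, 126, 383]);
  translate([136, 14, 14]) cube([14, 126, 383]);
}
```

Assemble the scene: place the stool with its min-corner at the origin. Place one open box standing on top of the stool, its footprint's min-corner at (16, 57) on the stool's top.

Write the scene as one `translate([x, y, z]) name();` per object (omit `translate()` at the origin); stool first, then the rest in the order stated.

stool();
translate([16, 57, 433]) open_box();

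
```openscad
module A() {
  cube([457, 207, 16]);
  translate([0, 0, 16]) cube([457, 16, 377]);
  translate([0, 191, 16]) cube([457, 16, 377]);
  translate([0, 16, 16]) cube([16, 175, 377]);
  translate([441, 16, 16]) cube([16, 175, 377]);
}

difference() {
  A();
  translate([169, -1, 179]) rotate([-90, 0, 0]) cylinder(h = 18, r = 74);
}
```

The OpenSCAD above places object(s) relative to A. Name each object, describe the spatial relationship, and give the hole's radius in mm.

The subtracted cylinder has r = 74 mm.

A is an open box. The open box has a circular hole through its front wall. The hole's radius is 74 mm.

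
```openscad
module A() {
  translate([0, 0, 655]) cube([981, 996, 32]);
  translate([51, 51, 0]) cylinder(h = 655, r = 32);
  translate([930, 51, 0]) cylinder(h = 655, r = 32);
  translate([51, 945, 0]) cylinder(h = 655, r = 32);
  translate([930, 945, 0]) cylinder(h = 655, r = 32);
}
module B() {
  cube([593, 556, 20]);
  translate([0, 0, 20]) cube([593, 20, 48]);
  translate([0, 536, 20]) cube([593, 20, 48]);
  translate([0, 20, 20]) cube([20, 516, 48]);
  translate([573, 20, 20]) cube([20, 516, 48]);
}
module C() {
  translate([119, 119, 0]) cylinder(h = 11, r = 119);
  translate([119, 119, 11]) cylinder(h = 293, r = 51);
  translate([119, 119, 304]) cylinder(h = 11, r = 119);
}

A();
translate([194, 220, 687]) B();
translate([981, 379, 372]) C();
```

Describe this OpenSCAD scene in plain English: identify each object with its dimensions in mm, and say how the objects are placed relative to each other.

A is a table with a 981×996 mm rectangular top, 32 mm thick, top surface at z = 687 mm, supported by four round legs of 64 mm diameter, each leg's bounding box inset 19 mm from the nearest pair of top edges, running from the floor.

B is an open-topped rectangular box: outside dimensions 593×556×68 mm, with a uniform wall and base thickness of 20 mm. The base is a full 593×556 slab on the floor; four walls sit on top of the base. The front and back walls (the −y and +y sides) span the full width; the two side walls fit between them.

C is a spool: two coaxial disc flanges of radius 119 mm and thickness 11 mm, joined by a core cylinder of radius 51 mm and height 293 mm. The lower flange rests on z = 0 and the three cylinders share a vertical axis.

The open box is on top of the table, centred. The spool is beside the table with their tops flush at z = 687.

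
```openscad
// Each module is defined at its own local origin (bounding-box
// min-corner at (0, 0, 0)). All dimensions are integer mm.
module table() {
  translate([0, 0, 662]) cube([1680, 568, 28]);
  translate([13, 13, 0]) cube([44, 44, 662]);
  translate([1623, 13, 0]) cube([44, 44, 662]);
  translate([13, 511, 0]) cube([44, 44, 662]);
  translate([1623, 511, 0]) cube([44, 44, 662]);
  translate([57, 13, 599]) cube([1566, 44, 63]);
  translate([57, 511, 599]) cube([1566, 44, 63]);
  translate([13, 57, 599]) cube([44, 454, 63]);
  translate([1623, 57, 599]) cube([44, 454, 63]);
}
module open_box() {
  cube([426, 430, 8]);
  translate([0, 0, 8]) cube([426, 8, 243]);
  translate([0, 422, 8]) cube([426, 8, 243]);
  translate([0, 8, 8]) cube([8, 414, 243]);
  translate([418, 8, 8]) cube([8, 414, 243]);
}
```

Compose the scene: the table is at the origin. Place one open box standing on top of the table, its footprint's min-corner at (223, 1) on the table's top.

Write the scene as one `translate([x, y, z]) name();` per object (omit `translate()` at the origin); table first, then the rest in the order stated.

table();
translate([223, 1, 690]) open_box();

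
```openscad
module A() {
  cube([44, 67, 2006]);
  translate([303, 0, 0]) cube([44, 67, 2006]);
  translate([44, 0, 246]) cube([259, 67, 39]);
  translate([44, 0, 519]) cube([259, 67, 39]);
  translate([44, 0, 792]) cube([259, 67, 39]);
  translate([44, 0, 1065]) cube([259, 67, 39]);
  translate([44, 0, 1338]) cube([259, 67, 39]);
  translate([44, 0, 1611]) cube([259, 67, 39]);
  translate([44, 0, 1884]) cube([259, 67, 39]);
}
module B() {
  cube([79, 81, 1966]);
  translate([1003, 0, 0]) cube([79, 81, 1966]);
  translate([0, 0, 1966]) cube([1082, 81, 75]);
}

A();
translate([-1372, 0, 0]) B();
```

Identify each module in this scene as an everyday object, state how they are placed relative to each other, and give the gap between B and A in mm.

The door frame's nearest face is 290 mm from the ladder's −x face.

A is a ladder. B is a door frame. The door frame is on the floor beside the ladder on its −x side. The gap between the door frame and the ladder is 290 mm.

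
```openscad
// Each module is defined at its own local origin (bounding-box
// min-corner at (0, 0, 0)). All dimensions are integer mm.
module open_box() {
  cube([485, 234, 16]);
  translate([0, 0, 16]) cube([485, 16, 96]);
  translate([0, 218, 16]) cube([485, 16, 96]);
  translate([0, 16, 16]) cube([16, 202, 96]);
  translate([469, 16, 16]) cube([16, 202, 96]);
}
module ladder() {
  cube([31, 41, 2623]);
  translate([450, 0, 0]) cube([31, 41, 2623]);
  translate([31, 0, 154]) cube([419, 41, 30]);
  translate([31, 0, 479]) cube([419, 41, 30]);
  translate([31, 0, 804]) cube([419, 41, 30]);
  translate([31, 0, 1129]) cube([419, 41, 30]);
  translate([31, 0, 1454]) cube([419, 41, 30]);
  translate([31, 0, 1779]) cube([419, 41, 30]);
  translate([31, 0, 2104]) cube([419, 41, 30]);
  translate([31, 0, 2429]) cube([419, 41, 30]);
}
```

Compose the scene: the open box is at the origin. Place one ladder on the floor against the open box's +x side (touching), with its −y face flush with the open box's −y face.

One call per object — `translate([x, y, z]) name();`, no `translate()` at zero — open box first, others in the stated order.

open_box();
translate([485, 0, 0]) ladder();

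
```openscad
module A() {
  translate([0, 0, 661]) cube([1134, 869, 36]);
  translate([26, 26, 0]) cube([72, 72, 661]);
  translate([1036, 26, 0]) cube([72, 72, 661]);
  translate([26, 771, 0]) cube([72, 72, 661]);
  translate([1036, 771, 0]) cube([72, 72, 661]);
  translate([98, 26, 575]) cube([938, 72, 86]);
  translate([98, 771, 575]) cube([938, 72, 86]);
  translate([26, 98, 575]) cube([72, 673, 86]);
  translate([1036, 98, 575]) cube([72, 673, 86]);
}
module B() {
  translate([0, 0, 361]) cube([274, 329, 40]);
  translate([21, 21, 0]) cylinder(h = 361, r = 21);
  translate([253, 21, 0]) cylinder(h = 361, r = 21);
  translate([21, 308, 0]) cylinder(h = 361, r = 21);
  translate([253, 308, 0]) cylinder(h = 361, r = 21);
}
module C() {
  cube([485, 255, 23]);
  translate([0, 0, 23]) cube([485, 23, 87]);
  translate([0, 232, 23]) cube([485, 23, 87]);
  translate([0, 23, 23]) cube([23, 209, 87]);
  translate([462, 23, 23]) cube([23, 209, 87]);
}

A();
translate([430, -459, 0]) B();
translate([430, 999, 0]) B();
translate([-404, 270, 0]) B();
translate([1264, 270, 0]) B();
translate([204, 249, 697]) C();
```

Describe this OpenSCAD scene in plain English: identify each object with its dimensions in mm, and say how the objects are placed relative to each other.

A is a table: top 1134 mm (x) × 869 mm (y), 36 mm thick, upper face at z = 697 mm, on four 72×72 mm square legs, each inset 26 mm from the nearest pair of top edges, running from z = 0 to the bottom of the top. Four apron rails, 72 mm thick and 86 mm tall, run between adjacent legs with their top edges flush with the underside of the top and their outer faces flush with the legs' outer faces.

B is a four-legged stool. The seat is 274×329 mm, 40 mm thick, top at z = 401 mm. It stands on four round legs, each 42 mm in diameter, from z = 0 to the seat underside, each leg's axis is inset half a diameter from the nearest pair of seat edges (so the leg's bounding box is flush with the corner).

C is an open-topped rectangular box: outside dimensions 485×255×110 mm, with a uniform wall and base thickness of 23 mm. The base is a full 485×255 slab on the floor; four walls sit on top of the base. The front and back walls (the −y and +y sides) span the full width; the two side walls fit between them.

Four stools sit around the table at the −y, +y, −x, +x sides. The open box is on top of the table.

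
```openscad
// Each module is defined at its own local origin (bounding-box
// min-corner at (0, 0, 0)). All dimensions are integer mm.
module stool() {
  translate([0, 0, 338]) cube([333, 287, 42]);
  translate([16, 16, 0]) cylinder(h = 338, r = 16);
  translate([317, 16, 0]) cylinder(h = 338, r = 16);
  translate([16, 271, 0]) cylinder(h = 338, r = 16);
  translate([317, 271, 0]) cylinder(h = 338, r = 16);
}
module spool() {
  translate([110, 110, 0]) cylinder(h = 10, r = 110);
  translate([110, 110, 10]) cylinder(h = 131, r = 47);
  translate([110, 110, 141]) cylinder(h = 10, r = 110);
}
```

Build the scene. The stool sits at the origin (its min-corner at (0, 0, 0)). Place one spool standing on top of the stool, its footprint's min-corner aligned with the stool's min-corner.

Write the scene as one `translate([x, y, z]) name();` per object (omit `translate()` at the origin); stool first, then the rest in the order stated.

stool();
translate([0, 0, 380]) spool();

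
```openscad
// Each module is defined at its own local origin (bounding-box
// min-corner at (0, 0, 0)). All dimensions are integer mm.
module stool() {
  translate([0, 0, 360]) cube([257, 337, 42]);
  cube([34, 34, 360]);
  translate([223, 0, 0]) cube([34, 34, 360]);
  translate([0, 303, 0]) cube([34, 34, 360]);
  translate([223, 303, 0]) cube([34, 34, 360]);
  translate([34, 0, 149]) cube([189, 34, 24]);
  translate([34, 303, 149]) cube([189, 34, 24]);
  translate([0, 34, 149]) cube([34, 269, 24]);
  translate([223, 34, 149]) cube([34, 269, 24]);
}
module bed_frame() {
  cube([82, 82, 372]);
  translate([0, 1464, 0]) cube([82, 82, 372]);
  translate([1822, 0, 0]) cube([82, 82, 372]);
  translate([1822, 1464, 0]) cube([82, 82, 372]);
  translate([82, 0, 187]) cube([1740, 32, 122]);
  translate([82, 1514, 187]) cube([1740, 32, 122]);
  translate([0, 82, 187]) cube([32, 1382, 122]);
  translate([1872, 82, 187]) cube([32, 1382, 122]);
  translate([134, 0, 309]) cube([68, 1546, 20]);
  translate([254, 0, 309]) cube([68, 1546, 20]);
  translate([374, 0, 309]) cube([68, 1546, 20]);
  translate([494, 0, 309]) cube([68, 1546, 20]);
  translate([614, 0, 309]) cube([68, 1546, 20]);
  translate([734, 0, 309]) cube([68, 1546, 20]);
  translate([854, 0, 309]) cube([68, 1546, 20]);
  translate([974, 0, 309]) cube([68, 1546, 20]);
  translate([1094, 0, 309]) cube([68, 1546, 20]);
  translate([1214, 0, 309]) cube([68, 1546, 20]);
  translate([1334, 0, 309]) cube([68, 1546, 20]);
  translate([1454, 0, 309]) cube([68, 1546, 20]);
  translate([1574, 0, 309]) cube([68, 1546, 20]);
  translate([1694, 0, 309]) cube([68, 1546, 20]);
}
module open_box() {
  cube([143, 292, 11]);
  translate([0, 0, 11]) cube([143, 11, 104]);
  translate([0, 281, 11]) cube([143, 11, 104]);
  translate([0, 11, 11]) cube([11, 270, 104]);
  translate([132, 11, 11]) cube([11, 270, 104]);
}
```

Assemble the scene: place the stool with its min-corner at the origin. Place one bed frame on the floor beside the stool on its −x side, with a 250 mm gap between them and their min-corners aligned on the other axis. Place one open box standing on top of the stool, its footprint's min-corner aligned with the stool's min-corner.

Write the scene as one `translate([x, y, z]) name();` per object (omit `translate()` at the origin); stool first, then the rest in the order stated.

stool();
translate([-2154, 0, 0]) bed_frame();
translate([0, 0, 402]) open_box();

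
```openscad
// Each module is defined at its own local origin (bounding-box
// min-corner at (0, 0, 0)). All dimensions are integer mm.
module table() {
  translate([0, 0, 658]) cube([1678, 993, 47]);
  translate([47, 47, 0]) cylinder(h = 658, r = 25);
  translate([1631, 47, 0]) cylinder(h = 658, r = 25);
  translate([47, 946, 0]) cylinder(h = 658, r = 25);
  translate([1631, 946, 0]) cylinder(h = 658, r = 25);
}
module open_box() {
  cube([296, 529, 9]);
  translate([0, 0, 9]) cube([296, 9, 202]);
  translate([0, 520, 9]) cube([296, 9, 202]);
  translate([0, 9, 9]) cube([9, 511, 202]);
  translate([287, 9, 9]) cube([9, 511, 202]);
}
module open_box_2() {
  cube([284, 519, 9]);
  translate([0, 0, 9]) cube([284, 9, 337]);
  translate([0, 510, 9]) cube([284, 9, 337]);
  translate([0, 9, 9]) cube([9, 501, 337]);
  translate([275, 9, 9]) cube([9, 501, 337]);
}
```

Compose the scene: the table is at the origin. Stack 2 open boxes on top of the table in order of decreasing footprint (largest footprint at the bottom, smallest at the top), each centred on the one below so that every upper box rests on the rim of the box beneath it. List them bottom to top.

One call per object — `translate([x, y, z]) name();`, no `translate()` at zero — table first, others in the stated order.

table();
translate([691, 232, 705]) open_box();
translate([697, 237, 916]) open_box_2();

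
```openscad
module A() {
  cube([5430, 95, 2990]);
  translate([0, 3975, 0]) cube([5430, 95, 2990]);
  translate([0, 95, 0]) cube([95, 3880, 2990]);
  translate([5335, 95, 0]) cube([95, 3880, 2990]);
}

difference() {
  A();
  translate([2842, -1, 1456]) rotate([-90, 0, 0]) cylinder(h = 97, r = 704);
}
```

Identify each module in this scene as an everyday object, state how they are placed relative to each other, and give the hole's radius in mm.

A is a house frame. The house frame has a circular hole through its front wall. The hole's radius is 704 mm.

The subtracted cylinder has r = 704 mm.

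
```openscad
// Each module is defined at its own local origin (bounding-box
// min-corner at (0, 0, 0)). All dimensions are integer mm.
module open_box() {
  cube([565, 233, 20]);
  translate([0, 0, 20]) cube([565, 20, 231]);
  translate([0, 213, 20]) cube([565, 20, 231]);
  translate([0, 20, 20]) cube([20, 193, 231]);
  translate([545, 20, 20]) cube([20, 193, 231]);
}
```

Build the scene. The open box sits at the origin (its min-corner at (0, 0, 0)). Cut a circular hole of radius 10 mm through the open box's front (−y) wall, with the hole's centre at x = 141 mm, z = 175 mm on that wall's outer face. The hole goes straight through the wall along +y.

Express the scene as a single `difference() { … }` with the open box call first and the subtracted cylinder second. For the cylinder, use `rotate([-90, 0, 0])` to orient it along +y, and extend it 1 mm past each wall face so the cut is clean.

difference() {
  open_box();
  translate([141, -1, 175]) rotate([-90, 0, 0]) cylinder(h = 22, r = 10);
}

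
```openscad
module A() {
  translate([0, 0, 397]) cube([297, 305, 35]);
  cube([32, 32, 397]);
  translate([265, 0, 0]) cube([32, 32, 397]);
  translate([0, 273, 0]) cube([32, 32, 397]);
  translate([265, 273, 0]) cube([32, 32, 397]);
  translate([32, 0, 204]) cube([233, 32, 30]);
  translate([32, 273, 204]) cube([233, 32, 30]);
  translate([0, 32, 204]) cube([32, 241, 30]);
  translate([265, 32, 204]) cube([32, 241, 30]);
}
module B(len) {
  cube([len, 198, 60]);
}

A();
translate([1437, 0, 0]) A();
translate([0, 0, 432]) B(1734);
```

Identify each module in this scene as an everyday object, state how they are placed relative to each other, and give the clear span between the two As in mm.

Second stool starts at x = 1437; first ends at x = 297; clear span = 1437 − 297 = 1140 mm.

A is a stool. B is a beam. A beam spans the tops of two stools. The clear span between the two stools is 1140 mm.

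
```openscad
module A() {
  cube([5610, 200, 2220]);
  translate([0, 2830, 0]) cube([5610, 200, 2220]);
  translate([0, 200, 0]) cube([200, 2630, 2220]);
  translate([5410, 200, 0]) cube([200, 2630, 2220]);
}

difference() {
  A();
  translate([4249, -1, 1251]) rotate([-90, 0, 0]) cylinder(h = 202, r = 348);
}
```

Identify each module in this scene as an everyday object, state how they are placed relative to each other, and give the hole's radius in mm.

A is a house frame. The house frame has a circular hole through its front wall. The hole's radius is 348 mm.

The subtracted cylinder has r = 348 mm.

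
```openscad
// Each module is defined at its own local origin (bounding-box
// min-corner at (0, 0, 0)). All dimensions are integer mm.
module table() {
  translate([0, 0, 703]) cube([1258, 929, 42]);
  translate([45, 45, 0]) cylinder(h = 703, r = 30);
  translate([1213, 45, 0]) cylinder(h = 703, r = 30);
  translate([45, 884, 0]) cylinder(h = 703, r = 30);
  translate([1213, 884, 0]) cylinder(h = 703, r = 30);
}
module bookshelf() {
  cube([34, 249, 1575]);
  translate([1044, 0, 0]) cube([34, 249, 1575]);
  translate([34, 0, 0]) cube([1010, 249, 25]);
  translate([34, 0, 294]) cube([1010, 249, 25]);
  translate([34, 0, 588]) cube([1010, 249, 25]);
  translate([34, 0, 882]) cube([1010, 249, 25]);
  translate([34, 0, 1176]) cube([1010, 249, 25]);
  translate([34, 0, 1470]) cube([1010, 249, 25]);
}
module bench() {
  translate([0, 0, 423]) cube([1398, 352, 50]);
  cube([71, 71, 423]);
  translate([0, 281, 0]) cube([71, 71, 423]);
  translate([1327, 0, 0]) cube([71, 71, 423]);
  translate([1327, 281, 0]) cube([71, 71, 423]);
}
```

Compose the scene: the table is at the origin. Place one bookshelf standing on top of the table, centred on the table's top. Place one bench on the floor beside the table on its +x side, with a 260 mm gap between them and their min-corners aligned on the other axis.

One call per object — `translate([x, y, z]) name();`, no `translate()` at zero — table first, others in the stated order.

table();
translate([90, 340, 745]) bookshelf();
translate([1518, 0, 0]) bench();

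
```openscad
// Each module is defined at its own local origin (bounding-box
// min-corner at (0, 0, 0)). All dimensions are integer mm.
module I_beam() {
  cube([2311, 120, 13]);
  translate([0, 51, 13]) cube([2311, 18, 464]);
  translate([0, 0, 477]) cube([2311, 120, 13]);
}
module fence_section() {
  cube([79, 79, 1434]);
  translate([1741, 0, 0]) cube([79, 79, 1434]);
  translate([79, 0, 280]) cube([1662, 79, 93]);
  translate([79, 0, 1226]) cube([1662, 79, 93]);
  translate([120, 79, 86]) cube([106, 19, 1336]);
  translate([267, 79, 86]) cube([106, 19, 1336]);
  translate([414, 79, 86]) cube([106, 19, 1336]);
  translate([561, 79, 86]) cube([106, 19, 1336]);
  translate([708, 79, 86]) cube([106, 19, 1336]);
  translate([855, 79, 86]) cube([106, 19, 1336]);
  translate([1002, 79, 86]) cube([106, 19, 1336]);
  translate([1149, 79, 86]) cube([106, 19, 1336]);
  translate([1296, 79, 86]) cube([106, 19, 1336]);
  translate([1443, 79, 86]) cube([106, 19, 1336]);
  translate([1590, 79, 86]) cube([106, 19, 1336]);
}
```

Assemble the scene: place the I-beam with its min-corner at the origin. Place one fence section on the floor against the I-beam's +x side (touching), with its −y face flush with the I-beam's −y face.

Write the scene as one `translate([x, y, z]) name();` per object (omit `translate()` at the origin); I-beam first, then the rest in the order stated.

I_beam();
translate([2311, 0, 0]) fence_section();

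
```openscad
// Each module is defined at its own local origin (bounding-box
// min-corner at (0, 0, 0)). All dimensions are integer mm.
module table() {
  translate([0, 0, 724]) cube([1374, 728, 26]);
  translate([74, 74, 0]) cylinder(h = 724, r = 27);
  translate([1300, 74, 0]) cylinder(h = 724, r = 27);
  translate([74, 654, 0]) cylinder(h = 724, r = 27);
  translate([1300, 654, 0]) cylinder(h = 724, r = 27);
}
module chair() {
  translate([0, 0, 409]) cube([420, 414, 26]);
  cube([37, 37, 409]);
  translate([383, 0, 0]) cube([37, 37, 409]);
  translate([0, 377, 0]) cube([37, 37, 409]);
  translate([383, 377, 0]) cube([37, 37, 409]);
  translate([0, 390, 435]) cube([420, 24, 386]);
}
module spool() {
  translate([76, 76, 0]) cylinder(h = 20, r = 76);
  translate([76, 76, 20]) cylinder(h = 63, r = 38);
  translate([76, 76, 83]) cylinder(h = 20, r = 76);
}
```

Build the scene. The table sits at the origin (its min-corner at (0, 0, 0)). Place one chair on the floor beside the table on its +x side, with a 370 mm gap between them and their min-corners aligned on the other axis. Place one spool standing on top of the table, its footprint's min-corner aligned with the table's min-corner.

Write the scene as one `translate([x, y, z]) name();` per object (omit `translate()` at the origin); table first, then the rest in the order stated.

table();
translate([1744, 0, 0]) chair();
translate([0, 0, 750]) spool();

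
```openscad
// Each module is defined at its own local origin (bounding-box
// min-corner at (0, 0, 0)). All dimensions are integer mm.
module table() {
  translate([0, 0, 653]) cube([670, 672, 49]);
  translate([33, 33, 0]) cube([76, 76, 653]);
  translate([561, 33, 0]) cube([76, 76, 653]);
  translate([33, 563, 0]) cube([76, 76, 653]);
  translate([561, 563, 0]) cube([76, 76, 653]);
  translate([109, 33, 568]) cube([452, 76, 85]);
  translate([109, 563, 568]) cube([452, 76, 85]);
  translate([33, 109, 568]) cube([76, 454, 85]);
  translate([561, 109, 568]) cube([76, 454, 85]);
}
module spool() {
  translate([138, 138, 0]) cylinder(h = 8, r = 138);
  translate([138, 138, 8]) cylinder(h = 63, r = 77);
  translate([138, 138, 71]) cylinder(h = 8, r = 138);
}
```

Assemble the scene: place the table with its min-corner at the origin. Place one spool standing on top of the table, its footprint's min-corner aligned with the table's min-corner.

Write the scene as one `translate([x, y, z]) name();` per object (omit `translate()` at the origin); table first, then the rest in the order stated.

table();
translate([0, 0, 702]) spool();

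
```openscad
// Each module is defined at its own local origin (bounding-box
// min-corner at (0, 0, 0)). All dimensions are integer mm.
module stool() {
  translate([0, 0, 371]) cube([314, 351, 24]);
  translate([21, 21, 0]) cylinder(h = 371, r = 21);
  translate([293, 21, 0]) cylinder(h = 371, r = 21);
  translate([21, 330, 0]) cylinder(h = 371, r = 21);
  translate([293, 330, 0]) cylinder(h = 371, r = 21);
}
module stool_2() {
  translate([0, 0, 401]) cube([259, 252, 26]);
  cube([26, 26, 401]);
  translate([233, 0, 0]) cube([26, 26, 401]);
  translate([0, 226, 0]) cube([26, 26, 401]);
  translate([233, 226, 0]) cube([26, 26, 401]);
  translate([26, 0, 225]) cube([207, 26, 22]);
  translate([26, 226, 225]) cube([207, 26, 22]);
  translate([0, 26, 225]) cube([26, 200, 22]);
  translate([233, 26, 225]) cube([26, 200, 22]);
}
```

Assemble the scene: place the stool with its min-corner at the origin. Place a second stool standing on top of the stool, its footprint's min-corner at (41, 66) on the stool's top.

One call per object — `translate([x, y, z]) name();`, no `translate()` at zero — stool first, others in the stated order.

stool();
translate([41, 66, 395]) stool_2();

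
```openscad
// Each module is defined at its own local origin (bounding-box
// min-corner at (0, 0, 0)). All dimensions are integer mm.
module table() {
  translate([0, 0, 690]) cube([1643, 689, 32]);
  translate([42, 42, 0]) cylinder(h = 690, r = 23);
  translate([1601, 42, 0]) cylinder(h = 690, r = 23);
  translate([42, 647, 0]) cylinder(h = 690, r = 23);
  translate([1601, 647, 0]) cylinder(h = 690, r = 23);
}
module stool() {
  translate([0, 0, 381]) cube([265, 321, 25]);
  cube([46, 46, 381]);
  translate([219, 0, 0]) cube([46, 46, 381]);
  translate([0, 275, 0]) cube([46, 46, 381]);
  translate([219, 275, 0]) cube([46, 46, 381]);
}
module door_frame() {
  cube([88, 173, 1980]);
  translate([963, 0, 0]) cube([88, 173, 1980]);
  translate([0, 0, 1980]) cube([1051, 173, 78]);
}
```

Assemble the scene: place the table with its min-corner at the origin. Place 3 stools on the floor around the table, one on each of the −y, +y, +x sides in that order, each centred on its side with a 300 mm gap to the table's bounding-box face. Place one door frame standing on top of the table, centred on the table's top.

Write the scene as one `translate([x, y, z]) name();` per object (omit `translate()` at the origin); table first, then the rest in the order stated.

table();
translate([689, -621, 0]) stool();
translate([689, 989, 0]) stool();
translate([1943, 184, 0]) stool();
translate([296, 258, 722]) door_frame();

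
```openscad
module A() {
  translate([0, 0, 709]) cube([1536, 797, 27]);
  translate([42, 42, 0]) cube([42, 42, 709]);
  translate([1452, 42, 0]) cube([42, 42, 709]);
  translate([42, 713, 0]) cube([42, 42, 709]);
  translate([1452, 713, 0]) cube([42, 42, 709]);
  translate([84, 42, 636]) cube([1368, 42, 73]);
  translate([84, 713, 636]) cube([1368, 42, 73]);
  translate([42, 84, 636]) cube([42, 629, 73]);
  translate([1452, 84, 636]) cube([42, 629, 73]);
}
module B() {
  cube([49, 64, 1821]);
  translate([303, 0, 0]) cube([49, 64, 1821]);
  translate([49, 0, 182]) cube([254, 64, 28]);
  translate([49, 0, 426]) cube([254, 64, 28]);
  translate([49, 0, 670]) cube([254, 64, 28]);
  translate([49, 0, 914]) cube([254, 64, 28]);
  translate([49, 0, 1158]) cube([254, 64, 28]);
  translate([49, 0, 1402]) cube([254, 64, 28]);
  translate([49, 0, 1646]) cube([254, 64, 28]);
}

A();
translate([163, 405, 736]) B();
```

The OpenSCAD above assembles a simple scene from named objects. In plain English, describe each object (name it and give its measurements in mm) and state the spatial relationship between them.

A is a table: top 1536 mm (x) × 797 mm (y), 27 mm thick, upper face at z = 736 mm, on four 42×42 mm square legs, each inset 42 mm from the nearest pair of top edges, running from z = 0 to the bottom of the top. Four apron rails, 42 mm thick and 73 mm tall, run between adjacent legs with their top edges flush with the underside of the top and their outer faces flush with the legs' outer faces.

B is a straight ladder. Two 49×64 mm vertical rails, 1821 mm tall, stand 352 mm apart (outside-to-outside) with their front faces coplanar on the −y side. 7 rungs, each 64 mm deep and 28 mm tall, span between the inner faces of the rails, front faces flush with the rails. The lowest rung's underside is at z = 182 mm and rungs are spaced 244 mm apart (underside to underside).

The ladder is on top of the table.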